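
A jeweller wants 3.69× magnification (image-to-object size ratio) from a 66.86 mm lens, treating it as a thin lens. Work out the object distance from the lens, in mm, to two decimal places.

84.98 mm

With m = dᵢ/dₒ and 1/f = 1/dₒ + 1/dᵢ, substituting dᵢ = m·dₒ gives 1/f = (1 + 1/m)/dₒ, hence dₒ = f·(1 + 1/m).
dₒ = 66.86 × (1 + 1/3.69) = 66.86 × 1.27100 ≈ 84.979 mm.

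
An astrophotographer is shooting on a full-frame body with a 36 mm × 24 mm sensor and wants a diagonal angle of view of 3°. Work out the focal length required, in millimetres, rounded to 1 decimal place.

826.1 mm

Sensor diagonal = √(36² + 24²) = √1872.0000 ≈ 43.2666 mm.
From α = 2·arctan(d/2f) we get f = d / (2·tan(α/2)).
With d = 43.2666 mm and α/2 = 1.5°, tan(α/2) ≈ 0.02619, so f ≈ 43.2666 / 0.05237 ≈ 826.1427 mm.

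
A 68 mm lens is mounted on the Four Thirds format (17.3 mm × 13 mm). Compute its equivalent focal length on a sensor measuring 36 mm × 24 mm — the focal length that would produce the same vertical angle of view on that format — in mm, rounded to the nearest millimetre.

Equal angle of view means equal height/f ratio, so f₂ = f₁ · (height₂/height₁) = 68 × 24/13.
f₂ = 68 × 1.84615 ≈ 125.538 mm.

126 mm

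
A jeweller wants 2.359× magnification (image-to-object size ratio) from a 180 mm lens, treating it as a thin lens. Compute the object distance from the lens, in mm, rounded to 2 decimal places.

256.30 mm

With m = dᵢ/dₒ and 1/f = 1/dₒ + 1/dᵢ, substituting dᵢ = m·dₒ gives 1/f = (1 + 1/m)/dₒ, hence dₒ = f·(1 + 1/m).
dₒ = 180 × (1 + 1/2.359) = 180 × 1.42391 ≈ 256.304 mm.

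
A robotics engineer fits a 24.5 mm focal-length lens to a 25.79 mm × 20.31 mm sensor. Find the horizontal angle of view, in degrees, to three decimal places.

Angle of view α = 2·arctan(w/2f) with w = 25.79 mm and f = 24.5 mm.
w/2f = 0.52633; arctan(0.52633) ≈ 27.7590°, so α ≈ 55.5180°.

55.518°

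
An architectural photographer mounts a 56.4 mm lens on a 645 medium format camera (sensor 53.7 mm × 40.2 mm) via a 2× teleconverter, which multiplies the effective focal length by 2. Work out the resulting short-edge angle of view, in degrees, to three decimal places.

Effective focal length f = 56.4 × 2 = 112.8 mm.
α = 2·arctan(40.2 / (2 × 112.8)) = 2·arctan(0.17819) ≈ 20.2071°.

20.207°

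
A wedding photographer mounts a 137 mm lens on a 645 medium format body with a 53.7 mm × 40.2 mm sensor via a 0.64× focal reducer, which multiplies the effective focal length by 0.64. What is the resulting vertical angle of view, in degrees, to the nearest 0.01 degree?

Effective focal length f = 137 × 0.64 = 87.68 mm.
α = 2·arctan(40.2 / (2 × 87.68)) = 2·arctan(0.22924) ≈ 25.8231°.

25.82°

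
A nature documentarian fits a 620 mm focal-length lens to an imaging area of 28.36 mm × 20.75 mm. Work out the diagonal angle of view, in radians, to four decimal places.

Sensor diagonal = √(28.36² + 20.75²) = √1234.8521 ≈ 35.1405 mm.
Angle of view α = 2·arctan(d/2f) with d = 35.1405 mm and f = 620 mm.
d/2f = 0.02834; arctan(0.02834) ≈ 0.0283 rad, so α ≈ 0.0567 rad.

0.0567 rad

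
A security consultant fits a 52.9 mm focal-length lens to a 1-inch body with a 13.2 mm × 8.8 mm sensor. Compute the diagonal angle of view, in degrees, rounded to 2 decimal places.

17.06°

Sensor diagonal = √(13.2² + 8.8²) = √251.6800 ≈ 15.8644 mm.
Angle of view α = 2·arctan(d/2f) with d = 15.8644 mm and f = 52.9 mm.
d/2f = 0.14995; arctan(0.14995) ≈ 8.5278°, so α ≈ 17.0556°.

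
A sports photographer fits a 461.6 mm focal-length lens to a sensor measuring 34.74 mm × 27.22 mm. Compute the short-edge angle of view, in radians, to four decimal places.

Angle of view α = 2·arctan(h/2f) with h = 27.22 mm and f = 461.6 mm.
h/2f = 0.02948; arctan(0.02948) ≈ 0.0295 rad, so α ≈ 0.0590 rad.

0.0590 rad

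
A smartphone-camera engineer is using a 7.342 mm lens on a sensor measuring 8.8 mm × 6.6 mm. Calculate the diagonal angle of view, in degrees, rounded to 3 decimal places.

73.675°

Sensor diagonal = √(8.8² + 6.6²) = √121.0000 ≈ 11.0000 mm.
Angle of view α = 2·arctan(d/2f) with d = 11.0000 mm and f = 7.342 mm.
d/2f = 0.74911; arctan(0.74911) ≈ 36.8374°, so α ≈ 73.6748°.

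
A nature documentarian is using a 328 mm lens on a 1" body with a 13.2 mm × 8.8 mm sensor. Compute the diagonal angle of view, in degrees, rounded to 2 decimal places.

Sensor diagonal = √(13.2² + 8.8²) = √251.6800 ≈ 15.8644 mm.
Angle of view α = 2·arctan(d/2f) with d = 15.8644 mm and f = 328 mm.
d/2f = 0.02418; arctan(0.02418) ≈ 1.3853°, so α ≈ 2.7707°.

2.77°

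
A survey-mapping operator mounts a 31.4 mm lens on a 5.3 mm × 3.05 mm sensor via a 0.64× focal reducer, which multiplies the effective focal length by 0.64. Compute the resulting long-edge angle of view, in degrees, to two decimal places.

15.02°

Effective focal length f = 31.4 × 0.64 = 20.096 mm.
α = 2·arctan(5.3 / (2 × 20.096)) = 2·arctan(0.13187) ≈ 15.0242°.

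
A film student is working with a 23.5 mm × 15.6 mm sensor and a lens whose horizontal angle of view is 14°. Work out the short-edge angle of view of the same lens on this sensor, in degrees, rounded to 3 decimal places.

From the horizontal AOV: f = 23.5 / (2·tan(7°)) = 23.5 / 0.24557 ≈ 95.6961 mm.
Short-edge AOV = 2·arctan(15.6 / (2 × 95.6961)) = 2·arctan(0.08151) ≈ 9.3195°.

9.320°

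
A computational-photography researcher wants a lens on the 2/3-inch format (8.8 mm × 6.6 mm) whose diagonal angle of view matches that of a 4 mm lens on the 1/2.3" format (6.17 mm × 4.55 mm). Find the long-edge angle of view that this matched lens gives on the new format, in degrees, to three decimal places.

74.949°

Sensor diagonal = √(6.17² + 4.55²) = √58.7714 ≈ 7.6663 mm.
Sensor diagonal = √(8.8² + 6.6²) = √121.0000 ≈ 11.0000 mm.
Equal diagonal AOV ⇒ f₂ = f₁ · 11.0000/7.6663 = 4 × 1.43486 ≈ 5.7394 mm.
Long-edge AOV on the new format = 2·arctan(8.8 / (2 × 5.7394)) = 2·arctan(0.76663) ≈ 74.9494°.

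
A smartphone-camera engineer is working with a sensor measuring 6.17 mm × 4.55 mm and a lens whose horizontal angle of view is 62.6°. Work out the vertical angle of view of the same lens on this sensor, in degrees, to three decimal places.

From the horizontal AOV: f = 6.17 / (2·tan(31.3°)) = 6.17 / 1.21602 ≈ 5.0739 mm.
Vertical AOV = 2·arctan(4.55 / (2 × 5.0739)) = 2·arctan(0.44837) ≈ 48.3001°.

48.300°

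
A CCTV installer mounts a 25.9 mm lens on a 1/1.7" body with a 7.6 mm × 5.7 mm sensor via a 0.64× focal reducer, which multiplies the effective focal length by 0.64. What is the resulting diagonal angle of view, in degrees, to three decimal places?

Effective focal length f = 25.9 × 0.64 = 16.576 mm.
Sensor diagonal = √(7.6² + 5.7²) = √90.2500 ≈ 9.5000 mm.
α = 2·arctan(9.500 / (2 × 16.576)) = 2·arctan(0.28656) ≈ 31.9803°.

31.980°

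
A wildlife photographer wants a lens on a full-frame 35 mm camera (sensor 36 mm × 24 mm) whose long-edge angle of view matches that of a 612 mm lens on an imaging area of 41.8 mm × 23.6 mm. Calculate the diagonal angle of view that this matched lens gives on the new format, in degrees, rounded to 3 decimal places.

Equal long-edge AOV ⇒ f₂ = f₁ · 36/41.8 = 612 × 0.86124 ≈ 527.0813 mm.
Sensor diagonal = √(36² + 24²) = √1872.0000 ≈ 43.2666 mm.
Diagonal AOV on the new format = 2·arctan(43.2666 / (2 × 527.0813)) = 2·arctan(0.04104) ≈ 4.7006°.

4.701°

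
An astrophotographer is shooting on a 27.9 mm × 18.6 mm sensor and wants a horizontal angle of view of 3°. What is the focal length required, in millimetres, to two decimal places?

532.73 mm

From α = 2·arctan(w/2f) we get f = w / (2·tan(α/2)).
With w = 27.9 mm and α/2 = 1.5°, tan(α/2) ≈ 0.02619, so f ≈ 27.9 / 0.05237 ≈ 532.7290 mm.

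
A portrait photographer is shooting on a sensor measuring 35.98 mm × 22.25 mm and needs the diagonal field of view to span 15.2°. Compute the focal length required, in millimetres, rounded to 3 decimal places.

Sensor diagonal = √(35.98² + 22.25²) = √1789.6229 ≈ 42.3039 mm.
From α = 2·arctan(d/2f) we get f = d / (2·tan(α/2)).
With d = 42.3039 mm and α/2 = 7.6°, tan(α/2) ≈ 0.13343, so f ≈ 42.3039 / 0.26686 ≈ 158.5266 mm.

158.527 mm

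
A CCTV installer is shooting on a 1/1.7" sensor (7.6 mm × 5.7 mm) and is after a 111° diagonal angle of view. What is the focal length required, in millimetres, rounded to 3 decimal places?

Sensor diagonal = √(7.6² + 5.7²) = √90.2500 ≈ 9.5000 mm.
From α = 2·arctan(d/2f) we get f = d / (2·tan(α/2)).
With d = 9.5000 mm and α/2 = 55.5°, tan(α/2) ≈ 1.45501, so f ≈ 9.5000 / 2.91002 ≈ 3.2646 mm.

3.265 mm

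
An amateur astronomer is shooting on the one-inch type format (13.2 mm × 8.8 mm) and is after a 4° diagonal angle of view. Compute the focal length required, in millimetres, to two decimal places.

Sensor diagonal = √(13.2² + 8.8²) = √251.6800 ≈ 15.8644 mm.
From α = 2·arctan(d/2f) we get f = d / (2·tan(α/2)).
With d = 15.8644 mm and α/2 = 2°, tan(α/2) ≈ 0.03492, so f ≈ 15.8644 / 0.06984 ≈ 227.1489 mm.

227.15 mm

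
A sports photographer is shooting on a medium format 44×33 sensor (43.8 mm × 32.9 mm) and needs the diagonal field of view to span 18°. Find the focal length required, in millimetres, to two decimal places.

Sensor diagonal = √(43.8² + 32.9²) = √3000.8500 ≈ 54.7800 mm.
From α = 2·arctan(d/2f) we get f = d / (2·tan(α/2)).
With d = 54.7800 mm and α/2 = 9°, tan(α/2) ≈ 0.15838, so f ≈ 54.7800 / 0.31677 ≈ 172.9337 mm.

172.93 mm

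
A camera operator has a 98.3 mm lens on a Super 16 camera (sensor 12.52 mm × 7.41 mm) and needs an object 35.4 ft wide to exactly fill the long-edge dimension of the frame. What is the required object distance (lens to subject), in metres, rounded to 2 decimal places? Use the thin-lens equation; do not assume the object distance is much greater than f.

84.81 m

W: 35.4 ft × 304.8 mm/ft = 10789.92 mm.
Magnification m = w/W = dᵢ/dₒ; combined with 1/f = 1/dₒ + 1/dᵢ this gives dₒ = f·(1 + W/w).
dₒ = 98.3 mm × (1 + 10789.9/12.52) = 98.3 × 862.8147 ≈ 84814.682 mm = 84.8147 m.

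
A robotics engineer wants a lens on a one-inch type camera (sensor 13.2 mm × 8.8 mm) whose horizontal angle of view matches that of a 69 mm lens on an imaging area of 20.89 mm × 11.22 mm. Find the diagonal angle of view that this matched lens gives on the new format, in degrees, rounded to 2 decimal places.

Equal horizontal AOV ⇒ f₂ = f₁ · 13.2/20.89 = 69 × 0.63188 ≈ 43.5998 mm.
Sensor diagonal = √(13.2² + 8.8²) = √251.6800 ≈ 15.8644 mm.
Diagonal AOV on the new format = 2·arctan(15.8644 / (2 × 43.5998)) = 2·arctan(0.18193) ≈ 20.6223°.

20.62°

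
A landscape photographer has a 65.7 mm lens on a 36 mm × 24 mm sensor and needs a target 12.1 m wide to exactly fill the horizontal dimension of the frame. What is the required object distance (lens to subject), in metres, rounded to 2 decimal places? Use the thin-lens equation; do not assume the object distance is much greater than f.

22.15 m

W: 12.1 m = 12100 mm.
Magnification m = w/W = dᵢ/dₒ; combined with 1/f = 1/dₒ + 1/dᵢ this gives dₒ = f·(1 + W/w).
dₒ = 65.7 mm × (1 + 12100/36) = 65.7 × 337.1111 ≈ 22148.200 mm = 22.1482 m.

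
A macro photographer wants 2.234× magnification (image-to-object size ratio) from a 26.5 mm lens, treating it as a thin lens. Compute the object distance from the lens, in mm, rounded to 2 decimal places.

38.36 mm

With m = dᵢ/dₒ and 1/f = 1/dₒ + 1/dᵢ, substituting dᵢ = m·dₒ gives 1/f = (1 + 1/m)/dₒ, hence dₒ = f·(1 + 1/m).
dₒ = 26.5 × (1 + 1/2.234) = 26.5 × 1.44763 ≈ 38.362 mm.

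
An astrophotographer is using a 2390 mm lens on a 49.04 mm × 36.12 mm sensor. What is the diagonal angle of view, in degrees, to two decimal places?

Sensor diagonal = √(49.04² + 36.12²) = √3709.5760 ≈ 60.9063 mm.
Angle of view α = 2·arctan(d/2f) with d = 60.9063 mm and f = 2390 mm.
d/2f = 0.01274; arctan(0.01274) ≈ 0.7300°, so α ≈ 1.4600°.

1.46°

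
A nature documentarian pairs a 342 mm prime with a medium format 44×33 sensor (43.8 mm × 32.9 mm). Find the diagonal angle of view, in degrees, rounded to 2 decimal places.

Sensor diagonal = √(43.8² + 32.9²) = √3000.8500 ≈ 54.7800 mm.
Angle of view α = 2·arctan(d/2f) with d = 54.7800 mm and f = 342 mm.
d/2f = 0.08009; arctan(0.08009) ≈ 4.5789°, so α ≈ 9.1578°.

9.16°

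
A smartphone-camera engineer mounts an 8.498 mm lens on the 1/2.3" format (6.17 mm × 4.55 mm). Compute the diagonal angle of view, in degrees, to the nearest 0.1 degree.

48.6°

Sensor diagonal = √(6.17² + 4.55²) = √58.7714 ≈ 7.6663 mm.
Angle of view α = 2·arctan(d/2f) with d = 7.6663 mm and f = 8.498 mm.
d/2f = 0.45106; arctan(0.45106) ≈ 24.2783°, so α ≈ 48.5567°.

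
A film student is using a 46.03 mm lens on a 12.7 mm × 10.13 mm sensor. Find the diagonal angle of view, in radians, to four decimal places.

0.3493 rad

Sensor diagonal = √(12.7² + 10.13²) = √263.9069 ≈ 16.2452 mm.
Angle of view α = 2·arctan(d/2f) with d = 16.2452 mm and f = 46.03 mm.
d/2f = 0.17646; arctan(0.17646) ≈ 0.1747 rad, so α ≈ 0.3493 rad.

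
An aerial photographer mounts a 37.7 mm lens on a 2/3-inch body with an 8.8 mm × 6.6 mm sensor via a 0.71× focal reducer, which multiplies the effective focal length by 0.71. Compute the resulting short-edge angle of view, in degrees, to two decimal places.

Effective focal length f = 37.7 × 0.71 = 26.767 mm.
α = 2·arctan(6.6 / (2 × 26.767)) = 2·arctan(0.12329) ≈ 14.0566°.

14.06°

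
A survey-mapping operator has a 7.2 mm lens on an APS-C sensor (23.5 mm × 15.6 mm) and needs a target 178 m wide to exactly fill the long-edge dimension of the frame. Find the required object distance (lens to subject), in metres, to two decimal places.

W: 178 m = 178000 mm.
Magnification m = w/W = dᵢ/dₒ; combined with 1/f = 1/dₒ + 1/dᵢ this gives dₒ = f·(1 + W/w).
dₒ = 7.2 mm × (1 + 178000/23.5) = 7.2 × 7575.4681 ≈ 54543.370 mm = 54.5434 m.

54.54 m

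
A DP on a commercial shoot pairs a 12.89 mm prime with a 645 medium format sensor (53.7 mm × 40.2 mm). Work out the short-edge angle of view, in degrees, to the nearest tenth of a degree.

Angle of view α = 2·arctan(h/2f) with h = 40.2 mm and f = 12.89 mm.
h/2f = 1.55935; arctan(1.55935) ≈ 57.3282°, so α ≈ 114.6564°.

114.7°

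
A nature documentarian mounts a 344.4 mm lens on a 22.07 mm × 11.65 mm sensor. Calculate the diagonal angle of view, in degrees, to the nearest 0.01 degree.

4.15°

Sensor diagonal = √(22.07² + 11.65²) = √622.8074 ≈ 24.9561 mm.
Angle of view α = 2·arctan(d/2f) with d = 24.9561 mm and f = 344.4 mm.
d/2f = 0.03623; arctan(0.03623) ≈ 2.0750°, so α ≈ 4.1500°.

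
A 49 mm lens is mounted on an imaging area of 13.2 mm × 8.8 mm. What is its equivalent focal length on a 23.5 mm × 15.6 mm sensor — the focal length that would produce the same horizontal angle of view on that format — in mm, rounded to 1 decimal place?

Equal angle of view means equal width/f ratio, so f₂ = f₁ · (width₂/width₁) = 49 × 23.5/13.2.
f₂ = 49 × 1.78030 ≈ 87.235 mm.

87.2 mm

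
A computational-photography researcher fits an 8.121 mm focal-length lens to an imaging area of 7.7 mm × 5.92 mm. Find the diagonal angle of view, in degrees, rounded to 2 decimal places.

Sensor diagonal = √(7.7² + 5.92²) = √94.3364 ≈ 9.7127 mm.
Angle of view α = 2·arctan(d/2f) with d = 9.7127 mm and f = 8.121 mm.
d/2f = 0.59800; arctan(0.59800) ≈ 30.8794°, so α ≈ 61.7587°.

61.76°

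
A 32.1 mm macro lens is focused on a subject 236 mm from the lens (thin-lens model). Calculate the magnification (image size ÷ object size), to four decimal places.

Thin lens: 1/f = 1/dₒ + 1/dᵢ → 1/dᵢ = 1/32.1 − 1/236 = 0.0269154 mm⁻¹, so dᵢ ≈ 37.1535 mm.
Magnification m = dᵢ/dₒ = 37.1535/236 ≈ 0.15743.

0.1574×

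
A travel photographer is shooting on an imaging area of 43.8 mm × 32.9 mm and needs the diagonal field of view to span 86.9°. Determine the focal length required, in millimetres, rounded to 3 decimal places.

28.914 mm

Sensor diagonal = √(43.8² + 32.9²) = √3000.8500 ≈ 54.7800 mm.
From α = 2·arctan(d/2f) we get f = d / (2·tan(α/2)).
With d = 54.7800 mm and α/2 = 43.45°, tan(α/2) ≈ 0.94731, so f ≈ 54.7800 / 1.89461 ≈ 28.9135 mm.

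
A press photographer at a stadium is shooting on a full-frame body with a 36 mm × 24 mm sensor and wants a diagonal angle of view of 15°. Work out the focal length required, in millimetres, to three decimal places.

164.321 mm

Sensor diagonal = √(36² + 24²) = √1872.0000 ≈ 43.2666 mm.
From α = 2·arctan(d/2f) we get f = d / (2·tan(α/2)).
With d = 43.2666 mm and α/2 = 7.5°, tan(α/2) ≈ 0.13165, so f ≈ 43.2666 / 0.26330 ≈ 164.3213 mm.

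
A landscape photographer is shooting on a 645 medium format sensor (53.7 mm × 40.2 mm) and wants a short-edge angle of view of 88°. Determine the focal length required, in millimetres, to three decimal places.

From α = 2·arctan(h/2f) we get f = h / (2·tan(α/2)).
With h = 40.2 mm and α/2 = 44°, tan(α/2) ≈ 0.96569, so f ≈ 40.2 / 1.93138 ≈ 20.8142 mm.

20.814 mm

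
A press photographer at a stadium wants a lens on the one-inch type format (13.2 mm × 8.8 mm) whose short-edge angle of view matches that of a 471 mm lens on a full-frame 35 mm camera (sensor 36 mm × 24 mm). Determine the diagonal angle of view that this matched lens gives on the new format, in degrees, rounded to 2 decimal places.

Equal short-edge AOV ⇒ f₂ = f₁ · 8.8/24 = 471 × 0.36667 ≈ 172.7000 mm.
Sensor diagonal = √(13.2² + 8.8²) = √251.6800 ≈ 15.8644 mm.
Diagonal AOV on the new format = 2·arctan(15.8644 / (2 × 172.7000)) = 2·arctan(0.04593) ≈ 5.2596°.

5.26°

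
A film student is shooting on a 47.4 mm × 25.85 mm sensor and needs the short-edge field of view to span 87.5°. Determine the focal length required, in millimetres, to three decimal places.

From α = 2·arctan(h/2f) we get f = h / (2·tan(α/2)).
With h = 25.85 mm and α/2 = 43.75°, tan(α/2) ≈ 0.95729, so f ≈ 25.85 / 1.91458 ≈ 13.5016 mm.

13.502 mm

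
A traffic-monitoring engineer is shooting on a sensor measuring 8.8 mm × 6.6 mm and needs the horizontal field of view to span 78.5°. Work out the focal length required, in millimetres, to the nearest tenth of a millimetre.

5.4 mm

From α = 2·arctan(w/2f) we get f = w / (2·tan(α/2)).
With w = 8.8 mm and α/2 = 39.25°, tan(α/2) ≈ 0.81703, so f ≈ 8.8 / 1.63407 ≈ 5.3853 mm.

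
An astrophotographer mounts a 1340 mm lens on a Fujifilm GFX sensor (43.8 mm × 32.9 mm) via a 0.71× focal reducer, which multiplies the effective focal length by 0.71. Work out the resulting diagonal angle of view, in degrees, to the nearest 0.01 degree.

3.30°

Effective focal length f = 1340 × 0.71 = 951.4 mm.
Sensor diagonal = √(43.8² + 32.9²) = √3000.8500 ≈ 54.7800 mm.
α = 2·arctan(54.780 / (2 × 951.4)) = 2·arctan(0.02879) ≈ 3.2981°.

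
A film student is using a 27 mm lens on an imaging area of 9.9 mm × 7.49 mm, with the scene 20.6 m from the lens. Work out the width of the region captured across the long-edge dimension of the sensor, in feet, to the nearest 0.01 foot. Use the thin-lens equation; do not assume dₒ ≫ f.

dₒ: 20.6 m = 20600 mm.
Similar triangles through the lens centre give W/dₒ = w/dᵢ; with 1/f = 1/dₒ + 1/dᵢ this gives W = w·(dₒ − f)/f.
W = 9.9 mm × (20600 − 27) / 27 = 9.9 × 761.9630 ≈ 7543.433 mm = 7543.433/304.8 ft = 24.7488 ft.

24.75 ft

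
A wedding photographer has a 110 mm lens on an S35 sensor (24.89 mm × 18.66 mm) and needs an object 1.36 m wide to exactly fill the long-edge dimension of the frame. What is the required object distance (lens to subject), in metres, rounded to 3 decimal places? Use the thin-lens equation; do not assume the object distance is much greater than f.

W: 1.36 m = 1360 mm.
Magnification m = w/W = dᵢ/dₒ; combined with 1/f = 1/dₒ + 1/dᵢ this gives dₒ = f·(1 + W/w).
dₒ = 110 mm × (1 + 1360/24.89) = 110 × 55.6404 ≈ 6120.446 mm = 6.12045 m.

6.120 m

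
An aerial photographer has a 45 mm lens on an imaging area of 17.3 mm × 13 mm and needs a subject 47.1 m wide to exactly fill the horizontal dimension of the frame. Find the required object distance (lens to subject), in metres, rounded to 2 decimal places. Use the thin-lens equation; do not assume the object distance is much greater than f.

W: 47.1 m = 47100 mm.
Magnification m = w/W = dᵢ/dₒ; combined with 1/f = 1/dₒ + 1/dᵢ this gives dₒ = f·(1 + W/w).
dₒ = 45 mm × (1 + 47100/17.3) = 45 × 2723.5434 ≈ 122559.451 mm = 122.559 m.

122.56 m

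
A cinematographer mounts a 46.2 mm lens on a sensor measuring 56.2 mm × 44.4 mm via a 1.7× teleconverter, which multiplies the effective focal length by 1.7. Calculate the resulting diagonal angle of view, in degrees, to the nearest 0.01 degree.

49.02°

Effective focal length f = 46.2 × 1.7 = 78.54 mm.
Sensor diagonal = √(56.2² + 44.4²) = √5129.8000 ≈ 71.6226 mm.
α = 2·arctan(71.623 / (2 × 78.54)) = 2·arctan(0.45596) ≈ 49.0224°.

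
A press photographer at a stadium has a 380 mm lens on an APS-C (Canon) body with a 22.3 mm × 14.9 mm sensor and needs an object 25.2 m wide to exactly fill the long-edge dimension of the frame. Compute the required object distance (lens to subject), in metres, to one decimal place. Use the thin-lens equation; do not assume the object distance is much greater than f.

W: 25.2 m = 25200 mm.
Magnification m = w/W = dᵢ/dₒ; combined with 1/f = 1/dₒ + 1/dᵢ this gives dₒ = f·(1 + W/w).
dₒ = 380 mm × (1 + 25200/22.3) = 380 × 1131.0448 ≈ 429797.040 mm = 429.797 m.

429.8 m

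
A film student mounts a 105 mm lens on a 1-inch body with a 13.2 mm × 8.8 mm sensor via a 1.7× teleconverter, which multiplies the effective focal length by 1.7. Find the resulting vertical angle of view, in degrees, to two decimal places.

Effective focal length f = 105 × 1.7 = 178.5 mm.
α = 2·arctan(8.8 / (2 × 178.5)) = 2·arctan(0.02465) ≈ 2.8241°.

2.82°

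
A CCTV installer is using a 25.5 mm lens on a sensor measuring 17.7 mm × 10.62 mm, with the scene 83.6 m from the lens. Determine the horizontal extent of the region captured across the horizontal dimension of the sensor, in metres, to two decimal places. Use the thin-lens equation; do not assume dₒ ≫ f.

58.01 m

dₒ: 83.6 m = 83600 mm.
Similar triangles through the lens centre give W/dₒ = w/dᵢ; with 1/f = 1/dₒ + 1/dᵢ this gives W = w·(dₒ − f)/f.
W = 17.7 mm × (83600 − 25.5) / 25.5 = 17.7 × 3277.4314 ≈ 58010.535 mm = 58.0105 m.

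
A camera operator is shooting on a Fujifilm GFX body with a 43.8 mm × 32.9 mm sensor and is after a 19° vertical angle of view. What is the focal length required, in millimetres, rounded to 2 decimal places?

98.30 mm

From α = 2·arctan(h/2f) we get f = h / (2·tan(α/2)).
With h = 32.9 mm and α/2 = 9.5°, tan(α/2) ≈ 0.16734, so f ≈ 32.9 / 0.33469 ≈ 98.3013 mm.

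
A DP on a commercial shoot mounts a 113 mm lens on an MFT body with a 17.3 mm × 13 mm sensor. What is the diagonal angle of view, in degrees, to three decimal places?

Sensor diagonal = √(17.3² + 13²) = √468.2900 ≈ 21.6400 mm.
Angle of view α = 2·arctan(d/2f) with d = 21.6400 mm and f = 113 mm.
d/2f = 0.09575; arctan(0.09575) ≈ 5.4695°, so α ≈ 10.9390°.

10.939°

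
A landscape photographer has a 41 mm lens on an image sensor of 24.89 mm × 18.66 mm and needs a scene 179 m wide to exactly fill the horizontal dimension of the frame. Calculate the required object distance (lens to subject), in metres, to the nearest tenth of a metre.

294.9 m

W: 179 m = 179000 mm.
Magnification m = w/W = dᵢ/dₒ; combined with 1/f = 1/dₒ + 1/dᵢ this gives dₒ = f·(1 + W/w).
dₒ = 41 mm × (1 + 179000/24.89) = 41 × 7192.6432 ≈ 294898.372 mm = 294.898 m.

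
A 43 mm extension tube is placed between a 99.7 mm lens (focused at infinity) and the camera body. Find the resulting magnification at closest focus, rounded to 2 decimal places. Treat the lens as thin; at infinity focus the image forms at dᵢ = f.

The tube moves the image plane from f to f + e, so dᵢ = 99.7 + 43 = 142.7 mm. Focus is achieved when 1/f = 1/dₒ + 1/dᵢ, giving dₒ = 1/(1/f − 1/(f+e)).
Magnification m = dᵢ/dₒ = (f+e)·(1/f − 1/(f+e)) = e/f = 43/99.7 ≈ 0.4313.

0.43×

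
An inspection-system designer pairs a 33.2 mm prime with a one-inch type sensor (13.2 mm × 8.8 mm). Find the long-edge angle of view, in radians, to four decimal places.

Angle of view α = 2·arctan(w/2f) with w = 13.2 mm and f = 33.2 mm.
w/2f = 0.19880; arctan(0.19880) ≈ 0.1962 rad, so α ≈ 0.3925 rad.

0.3925 rad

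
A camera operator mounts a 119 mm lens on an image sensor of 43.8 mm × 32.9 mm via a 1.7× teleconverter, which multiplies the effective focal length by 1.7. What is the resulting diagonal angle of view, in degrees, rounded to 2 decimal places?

Effective focal length f = 119 × 1.7 = 202.3 mm.
Sensor diagonal = √(43.8² + 32.9²) = √3000.8500 ≈ 54.7800 mm.
α = 2·arctan(54.780 / (2 × 202.3)) = 2·arctan(0.13539) ≈ 15.4211°.

15.42°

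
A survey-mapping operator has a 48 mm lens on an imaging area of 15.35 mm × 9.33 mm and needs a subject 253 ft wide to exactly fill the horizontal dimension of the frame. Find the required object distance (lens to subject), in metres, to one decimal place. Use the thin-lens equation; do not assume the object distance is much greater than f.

241.2 m

W: 253 ft × 304.8 mm/ft = 77114.40 mm.
Magnification m = w/W = dᵢ/dₒ; combined with 1/f = 1/dₒ + 1/dᵢ this gives dₒ = f·(1 + W/w).
dₒ = 48 mm × (1 + 77114.4/15.35) = 48 × 5024.7393 ≈ 241187.484 mm = 241.187 m.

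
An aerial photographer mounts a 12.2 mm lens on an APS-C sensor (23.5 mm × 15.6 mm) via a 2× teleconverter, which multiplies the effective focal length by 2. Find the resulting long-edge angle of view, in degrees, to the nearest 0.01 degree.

51.43°

Effective focal length f = 12.2 × 2 = 24.4 mm.
α = 2·arctan(23.5 / (2 × 24.4)) = 2·arctan(0.48156) ≈ 51.4270°.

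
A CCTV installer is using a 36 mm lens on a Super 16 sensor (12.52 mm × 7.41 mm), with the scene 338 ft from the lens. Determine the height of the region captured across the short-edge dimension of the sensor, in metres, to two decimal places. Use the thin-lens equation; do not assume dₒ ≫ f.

dₒ: 338 ft × 304.8 mm/ft = 103022.40 mm.
Similar triangles through the lens centre give W/dₒ = h/dᵢ; with 1/f = 1/dₒ + 1/dᵢ this gives W = h·(dₒ − f)/f.
W = 7.41 mm × (103022 − 36) / 36 = 7.41 × 2860.7332 ≈ 21198.033 mm = 21.198 m.

21.20 m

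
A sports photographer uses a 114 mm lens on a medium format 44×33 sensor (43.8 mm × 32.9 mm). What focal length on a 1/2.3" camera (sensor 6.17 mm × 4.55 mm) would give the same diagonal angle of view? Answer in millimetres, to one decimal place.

Sensor diagonal = √(43.8² + 32.9²) = √3000.8500 ≈ 54.7800 mm.
Sensor diagonal = √(6.17² + 4.55²) = √58.7714 ≈ 7.6663 mm.
Equal angle of view means equal diagonal/f ratio, so f₂ = f₁ · (diagonal₂/diagonal₁) = 114 × 7.6663/54.7800.
f₂ = 114 × 0.13995 ≈ 15.954 mm.

16.0 mm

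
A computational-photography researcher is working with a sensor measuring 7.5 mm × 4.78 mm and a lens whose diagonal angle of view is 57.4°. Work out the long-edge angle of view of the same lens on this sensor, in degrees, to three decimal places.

Sensor diagonal = √(7.5² + 4.78²) = √79.0984 ≈ 8.8937 mm.
From the diagonal AOV: f = 8.8937 / (2·tan(28.7°)) = 8.8937 / 1.09497 ≈ 8.1224 mm.
Long-edge AOV = 2·arctan(7.5 / (2 × 8.1224)) = 2·arctan(0.46169) ≈ 49.5644°.

49.564°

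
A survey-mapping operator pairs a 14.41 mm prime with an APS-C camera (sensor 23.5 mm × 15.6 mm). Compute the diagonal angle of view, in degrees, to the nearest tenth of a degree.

Sensor diagonal = √(23.5² + 15.6²) = √795.6100 ≈ 28.2066 mm.
Angle of view α = 2·arctan(d/2f) with d = 28.2066 mm and f = 14.41 mm.
d/2f = 0.97871; arctan(0.97871) ≈ 44.3837°, so α ≈ 88.7674°.

88.8°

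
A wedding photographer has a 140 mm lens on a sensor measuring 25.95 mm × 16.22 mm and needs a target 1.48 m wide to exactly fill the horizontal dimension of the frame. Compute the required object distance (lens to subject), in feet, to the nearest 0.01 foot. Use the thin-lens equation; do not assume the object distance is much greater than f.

W: 1.48 m = 1480 mm.
Magnification m = w/W = dᵢ/dₒ; combined with 1/f = 1/dₒ + 1/dᵢ this gives dₒ = f·(1 + W/w).
dₒ = 140 mm × (1 + 1480/25.95) = 140 × 58.0328 ≈ 8124.586 mm = 8124.586/304.8 ft = 26.6555 ft.

26.66 ft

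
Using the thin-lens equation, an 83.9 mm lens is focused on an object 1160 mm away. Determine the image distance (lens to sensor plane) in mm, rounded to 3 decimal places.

90.441 mm

1/dᵢ = 1/f − 1/dₒ = 1/83.9 − 1/1160 = 0.0110569 mm⁻¹.
dᵢ = 1/0.0110569 ≈ 90.4414 mm.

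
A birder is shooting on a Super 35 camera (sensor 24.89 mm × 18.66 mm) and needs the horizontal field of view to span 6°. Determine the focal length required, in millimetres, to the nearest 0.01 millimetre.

237.46 mm

From α = 2·arctan(w/2f) we get f = w / (2·tan(α/2)).
With w = 24.89 mm and α/2 = 3°, tan(α/2) ≈ 0.05241, so f ≈ 24.89 / 0.10482 ≈ 237.4647 mm.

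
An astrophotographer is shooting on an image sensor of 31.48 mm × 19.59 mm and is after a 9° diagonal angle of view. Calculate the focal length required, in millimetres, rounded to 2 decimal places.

235.56 mm

Sensor diagonal = √(31.48² + 19.59²) = √1374.7585 ≈ 37.0777 mm.
From α = 2·arctan(d/2f) we get f = d / (2·tan(α/2)).
With d = 37.0777 mm and α/2 = 4.5°, tan(α/2) ≈ 0.07870, so f ≈ 37.0777 / 0.15740 ≈ 235.5587 mm.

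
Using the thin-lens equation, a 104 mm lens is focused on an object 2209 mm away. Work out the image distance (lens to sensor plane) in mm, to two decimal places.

1/dᵢ = 1/f − 1/dₒ = 1/104 − 1/2209 = 0.0091627 mm⁻¹.
dᵢ = 1/0.0091627 ≈ 109.1382 mm.

109.14 mm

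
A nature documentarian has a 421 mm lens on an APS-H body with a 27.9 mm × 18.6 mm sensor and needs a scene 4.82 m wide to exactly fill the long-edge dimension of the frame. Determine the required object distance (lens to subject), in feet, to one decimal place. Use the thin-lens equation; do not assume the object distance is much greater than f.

W: 4.82 m = 4820 mm.
Magnification m = w/W = dᵢ/dₒ; combined with 1/f = 1/dₒ + 1/dᵢ this gives dₒ = f·(1 + W/w).
dₒ = 421 mm × (1 + 4820/27.9) = 421 × 173.7599 ≈ 73152.900 mm = 73152.900/304.8 ft = 240.003 ft.

240.0 ft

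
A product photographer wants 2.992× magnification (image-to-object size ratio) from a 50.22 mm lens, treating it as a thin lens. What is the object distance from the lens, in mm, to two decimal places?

With m = dᵢ/dₒ and 1/f = 1/dₒ + 1/dᵢ, substituting dᵢ = m·dₒ gives 1/f = (1 + 1/m)/dₒ, hence dₒ = f·(1 + 1/m).
dₒ = 50.22 × (1 + 1/2.992) = 50.22 × 1.33422 ≈ 67.005 mm.

67.00 mm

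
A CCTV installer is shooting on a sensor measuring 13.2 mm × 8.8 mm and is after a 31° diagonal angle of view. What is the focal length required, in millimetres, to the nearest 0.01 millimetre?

Sensor diagonal = √(13.2² + 8.8²) = √251.6800 ≈ 15.8644 mm.
From α = 2·arctan(d/2f) we get f = d / (2·tan(α/2)).
With d = 15.8644 mm and α/2 = 15.5°, tan(α/2) ≈ 0.27732, so f ≈ 15.8644 / 0.55465 ≈ 28.6026 mm.

28.60 mm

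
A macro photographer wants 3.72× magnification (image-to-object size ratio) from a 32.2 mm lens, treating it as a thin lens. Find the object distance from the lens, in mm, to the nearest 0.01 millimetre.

With m = dᵢ/dₒ and 1/f = 1/dₒ + 1/dᵢ, substituting dᵢ = m·dₒ gives 1/f = (1 + 1/m)/dₒ, hence dₒ = f·(1 + 1/m).
dₒ = 32.2 × (1 + 1/3.72) = 32.2 × 1.26882 ≈ 40.856 mm.

40.86 mm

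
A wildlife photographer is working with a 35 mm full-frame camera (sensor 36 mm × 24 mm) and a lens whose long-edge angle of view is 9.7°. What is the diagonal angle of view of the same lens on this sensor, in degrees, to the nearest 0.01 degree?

From the long-edge AOV: f = 36 / (2·tan(4.85°)) = 36 / 0.16970 ≈ 212.1360 mm.
Sensor diagonal = √(36² + 24²) = √1872.0000 ≈ 43.2666 mm.
Diagonal AOV = 2·arctan(43.2666 / (2 × 212.1360)) = 2·arctan(0.10198) ≈ 11.6456°.

11.65°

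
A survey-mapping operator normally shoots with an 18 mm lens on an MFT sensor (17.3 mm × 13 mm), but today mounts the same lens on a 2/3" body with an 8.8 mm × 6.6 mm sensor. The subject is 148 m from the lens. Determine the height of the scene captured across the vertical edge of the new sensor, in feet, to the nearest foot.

The focal length stays 18 mm; the relevant sensor dimension is now h = 6.6 mm. Object distance dₒ = 148 m = 148000 mm.
Thin-lens field height W = h·(dₒ − f)/f = 6.6 × (148000 − 18)/18 ≈ 54260.067 mm = 54260.067/304.8 ft = 178.019 ft.

178 ft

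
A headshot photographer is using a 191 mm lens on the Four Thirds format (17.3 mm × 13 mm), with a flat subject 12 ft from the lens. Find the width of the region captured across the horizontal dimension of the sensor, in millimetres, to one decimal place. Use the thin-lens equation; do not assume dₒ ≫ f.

314.0 mm

dₒ: 12 ft × 304.8 mm/ft = 3657.60 mm.
Similar triangles through the lens centre give W/dₒ = w/dᵢ; with 1/f = 1/dₒ + 1/dᵢ this gives W = w·(dₒ − f)/f.
W = 17.3 mm × (3657.6 − 191) / 191 = 17.3 × 18.1497 ≈ 313.990 mm.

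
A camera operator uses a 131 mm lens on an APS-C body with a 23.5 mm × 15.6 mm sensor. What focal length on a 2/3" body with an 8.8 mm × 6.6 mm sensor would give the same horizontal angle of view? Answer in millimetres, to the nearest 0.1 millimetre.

Equal angle of view means equal width/f ratio, so f₂ = f₁ · (width₂/width₁) = 131 × 8.8/23.5.
f₂ = 131 × 0.37447 ≈ 49.055 mm.

49.1 mm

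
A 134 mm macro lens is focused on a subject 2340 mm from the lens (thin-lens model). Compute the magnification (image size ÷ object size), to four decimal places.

0.0607×

Thin lens: 1/f = 1/dₒ + 1/dᵢ → 1/dᵢ = 1/134 − 1/2340 = 0.0070353 mm⁻¹, so dᵢ ≈ 142.1396 mm.
Magnification m = dᵢ/dₒ = 142.1396/2340 ≈ 0.06074.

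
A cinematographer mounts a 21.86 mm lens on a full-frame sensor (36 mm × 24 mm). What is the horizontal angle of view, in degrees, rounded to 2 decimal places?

78.94°

Angle of view α = 2·arctan(w/2f) with w = 36 mm and f = 21.86 mm.
w/2f = 0.82342; arctan(0.82342) ≈ 39.4688°, so α ≈ 78.9376°.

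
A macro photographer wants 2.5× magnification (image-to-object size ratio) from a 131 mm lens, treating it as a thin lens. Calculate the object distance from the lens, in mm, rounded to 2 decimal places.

With m = dᵢ/dₒ and 1/f = 1/dₒ + 1/dᵢ, substituting dᵢ = m·dₒ gives 1/f = (1 + 1/m)/dₒ, hence dₒ = f·(1 + 1/m).
dₒ = 131 × (1 + 1/2.5) = 131 × 1.40000 ≈ 183.400 mm.

183.40 mm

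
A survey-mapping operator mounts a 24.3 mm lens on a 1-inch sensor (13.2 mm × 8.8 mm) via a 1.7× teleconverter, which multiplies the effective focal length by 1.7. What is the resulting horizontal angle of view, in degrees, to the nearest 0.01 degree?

Effective focal length f = 24.3 × 1.7 = 41.31 mm.
α = 2·arctan(13.2 / (2 × 41.31)) = 2·arctan(0.15977) ≈ 18.1546°.

18.15°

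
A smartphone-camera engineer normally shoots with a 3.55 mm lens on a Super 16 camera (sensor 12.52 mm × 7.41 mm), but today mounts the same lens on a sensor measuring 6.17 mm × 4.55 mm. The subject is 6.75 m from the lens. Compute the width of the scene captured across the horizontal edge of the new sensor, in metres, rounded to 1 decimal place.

11.7 m

The focal length stays 3.55 mm; the relevant sensor dimension is now w = 6.17 mm. Object distance dₒ = 6.75 m = 6750 mm.
Thin-lens field width W = w·(dₒ − f)/f = 6.17 × (6750 − 3.55)/3.55 ≈ 11725.520 mm = 11.7255 m.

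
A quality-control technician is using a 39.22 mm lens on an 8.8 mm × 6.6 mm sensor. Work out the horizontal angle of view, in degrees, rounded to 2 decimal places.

Angle of view α = 2·arctan(w/2f) with w = 8.8 mm and f = 39.22 mm.
w/2f = 0.11219; arctan(0.11219) ≈ 6.4011°, so α ≈ 12.8022°.

12.80°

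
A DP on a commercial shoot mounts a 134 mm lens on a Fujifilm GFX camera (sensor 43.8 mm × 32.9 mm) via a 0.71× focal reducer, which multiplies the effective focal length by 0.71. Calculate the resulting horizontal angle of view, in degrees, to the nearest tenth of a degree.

Effective focal length f = 134 × 0.71 = 95.14 mm.
α = 2·arctan(43.8 / (2 × 95.14)) = 2·arctan(0.23019) ≈ 25.9259°.

25.9°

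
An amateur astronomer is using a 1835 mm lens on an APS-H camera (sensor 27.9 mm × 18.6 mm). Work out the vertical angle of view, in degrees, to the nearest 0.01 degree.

Angle of view α = 2·arctan(h/2f) with h = 18.6 mm and f = 1835 mm.
h/2f = 0.00507; arctan(0.00507) ≈ 0.2904°, so α ≈ 0.5808°.

0.58°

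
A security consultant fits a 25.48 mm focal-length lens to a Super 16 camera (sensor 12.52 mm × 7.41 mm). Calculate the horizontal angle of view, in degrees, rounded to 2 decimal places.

Angle of view α = 2·arctan(w/2f) with w = 12.52 mm and f = 25.48 mm.
w/2f = 0.24568; arctan(0.24568) ≈ 13.8032°, so α ≈ 27.6064°.

27.61°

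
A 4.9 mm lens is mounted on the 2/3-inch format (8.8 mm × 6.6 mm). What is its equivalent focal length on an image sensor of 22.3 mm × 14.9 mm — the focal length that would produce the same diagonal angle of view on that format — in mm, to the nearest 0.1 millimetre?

11.9 mm

Sensor diagonal = √(8.8² + 6.6²) = √121.0000 ≈ 11.0000 mm.
Sensor diagonal = √(22.3² + 14.9²) = √719.3000 ≈ 26.8198 mm.
Equal angle of view means equal diagonal/f ratio, so f₂ = f₁ · (diagonal₂/diagonal₁) = 4.9 × 26.8198/11.0000.
f₂ = 4.9 × 2.43816 ≈ 11.947 mm.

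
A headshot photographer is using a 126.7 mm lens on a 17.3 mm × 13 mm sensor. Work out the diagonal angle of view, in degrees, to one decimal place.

9.8°

Sensor diagonal = √(17.3² + 13²) = √468.2900 ≈ 21.6400 mm.
Angle of view α = 2·arctan(d/2f) with d = 21.6400 mm and f = 126.7 mm.
d/2f = 0.08540; arctan(0.08540) ≈ 4.8811°, so α ≈ 9.7623°.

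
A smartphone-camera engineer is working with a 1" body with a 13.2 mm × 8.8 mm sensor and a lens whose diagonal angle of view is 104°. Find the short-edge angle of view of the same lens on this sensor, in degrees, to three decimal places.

70.748°

Sensor diagonal = √(13.2² + 8.8²) = √251.6800 ≈ 15.8644 mm.
From the diagonal AOV: f = 15.8644 / (2·tan(52°)) = 15.8644 / 2.55988 ≈ 6.1973 mm.
Short-edge AOV = 2·arctan(8.8 / (2 × 6.1973)) = 2·arctan(0.70998) ≈ 70.7483°.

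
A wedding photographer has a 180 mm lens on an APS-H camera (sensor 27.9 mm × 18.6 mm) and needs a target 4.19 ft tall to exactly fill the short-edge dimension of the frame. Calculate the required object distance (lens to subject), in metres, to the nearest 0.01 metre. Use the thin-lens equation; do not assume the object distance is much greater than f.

12.54 m

W: 4.19 ft × 304.8 mm/ft = 1277.11 mm.
Magnification m = h/W = dᵢ/dₒ; combined with 1/f = 1/dₒ + 1/dᵢ this gives dₒ = f·(1 + W/h).
dₒ = 180 mm × (1 + 1277.11/18.6) = 180 × 69.6619 ≈ 12539.148 mm = 12.5391 m.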